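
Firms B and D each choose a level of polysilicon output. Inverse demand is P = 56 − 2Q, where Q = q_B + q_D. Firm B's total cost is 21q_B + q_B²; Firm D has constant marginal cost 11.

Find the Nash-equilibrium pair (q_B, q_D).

Firm B's profit: π = q_B(56 − 2(q_B + q_D)) − 21q_B − q_B².
∂π/∂q_B = 35 − 6q_B − 2q_D = 0, so q_B = 35/6 − (1/3)q_D.
For D: ∂π/∂q_D = 45 − 4q_D − 2q_B = 0 ⇒ q_D = 11.25 − 0.5q_B.
Solving the two reaction functions simultaneously: (1 − (−1/3)(−0.5))q_B = 35/6 − (1/3)·11.25, so (5/6)q_B = 25/12 and q_B = 2.5.
Then q_D = 11.25 − 0.5·2.5 = 10.

2.5, 10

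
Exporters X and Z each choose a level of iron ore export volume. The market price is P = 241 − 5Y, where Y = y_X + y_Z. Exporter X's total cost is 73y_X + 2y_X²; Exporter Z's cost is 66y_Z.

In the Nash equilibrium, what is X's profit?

343

Exporter X's profit: π = y_X(241 − 5(y_X + y_Z)) − 73y_X − 2y_X².
∂π/∂y_X = 168 − 14y_X − 5y_Z = 0, so y_X = 12 − (5/14)y_Z.
For Z: ∂π/∂y_Z = 175 − 10y_Z − 5y_X = 0 ⇒ y_Z = 17.5 − 0.5y_X.
Plugging y_Z into X's best response: y_X = 12 − (5/14)(17.5 − 0.5y_X) ⇒ (23/28)y_X = 5.75, so y_X = 7.
Then y_Z = 17.5 − 0.5·7 = 14.
Price P = 241 − 5·21 = 136.
X's profit: (136 − 73)·7 − 2(7)² = 343.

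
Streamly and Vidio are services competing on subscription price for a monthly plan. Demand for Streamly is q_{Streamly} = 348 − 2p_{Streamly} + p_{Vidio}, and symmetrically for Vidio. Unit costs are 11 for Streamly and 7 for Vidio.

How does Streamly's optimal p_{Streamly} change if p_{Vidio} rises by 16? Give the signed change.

4

Streamly's profit: π = (p_{Streamly} − 11)(348 − 2p_{Streamly} + p_{Vidio}).
∂π/∂p_{Streamly} = 370 − 4p_{Streamly} + p_{Vidio} = 0 ⇒ p_{Streamly} = 92.5 + 0.25p_{Vidio}.
The reaction-function slope is 0.25, so a 16-unit rise in p_{Vidio} moves p_{Streamly} by 0.25 × 16 = 4. Streamly's best response rises — the actions are strategic complements.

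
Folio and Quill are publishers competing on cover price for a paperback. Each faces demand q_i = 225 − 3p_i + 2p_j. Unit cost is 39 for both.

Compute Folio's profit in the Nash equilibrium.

6486.75

Folio's profit: π = (p_{Folio} − 39)(225 − 3p_{Folio} + 2p_{Quill}).
∂π/∂p_{Folio} = 342 − 6p_{Folio} + 2p_{Quill} = 0 ⇒ p_{Folio} = 57 + (1/3)p_{Quill}.
By symmetry p_{Quill} = p_{Folio}; substituting into the reaction function, (2/3)p_{Folio} = 57 and p_{Folio} = 85.5.
q_{Folio} = 225 − 3·85.5 + 2·85.5 = 139.5.
Profit = (85.5 − 39)·139.5 = 6486.75.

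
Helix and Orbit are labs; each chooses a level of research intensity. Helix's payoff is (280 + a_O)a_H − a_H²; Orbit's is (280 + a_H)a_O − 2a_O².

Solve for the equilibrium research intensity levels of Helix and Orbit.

Expanding Helix's payoff: 280a_H + a_Oa_H − a_H².
∂π/∂a_H = 280 + a_O − 2a_H = 0, so a_H = 140 + 0.5a_O.
Likewise for Orbit: a_O = 70 + 0.25a_H.
Plugging a_O into Helix's best response: a_H = 140 + 0.5(70 + 0.25a_H) ⇒ 0.875a_H = 175, so a_H = 200.
Then a_O = 70 + 0.25·200 = 120.

200, 120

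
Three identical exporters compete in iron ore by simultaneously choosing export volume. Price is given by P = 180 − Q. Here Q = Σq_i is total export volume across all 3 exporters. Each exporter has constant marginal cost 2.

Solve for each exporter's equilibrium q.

44.5

A representative exporter's profit is π_i = q_i(180 − Q) − 2q_i, with Q = q_i + Σ_{j≠i} q_j.
First-order condition: 178 − 2q_i − Σ_{j≠i} q_j = 0.
Imposing symmetry (q_j = q for all j) turns Σ_{j≠i} q_j into 2q, so 178 = 4q and q = 44.5.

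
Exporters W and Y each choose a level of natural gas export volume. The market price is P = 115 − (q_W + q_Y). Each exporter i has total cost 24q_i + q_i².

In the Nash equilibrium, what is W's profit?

Exporter W's profit: π = q_W(115 − (q_W + q_Y)) − 24q_W − q_W².
∂π/∂q_W = 91 − 4q_W − q_Y = 0, so q_W = 22.75 − 0.25q_Y.
By symmetry q_Y = q_W; substituting into the reaction function, 1.25q_W = 22.75 and q_W = 18.2.
Price P = 115 − 36.4 = 78.6.
W's profit: (78.6 − 24)·18.2 − (18.2)² = 662.48.

662.48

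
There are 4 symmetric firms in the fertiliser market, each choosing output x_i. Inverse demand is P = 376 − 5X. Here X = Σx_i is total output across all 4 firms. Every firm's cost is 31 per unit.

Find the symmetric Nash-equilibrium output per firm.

A representative firm's profit is π_i = x_i(376 − 5X) − 31x_i, with X = x_i + Σ_{j≠i} x_j.
First-order condition: 345 − 10x_i − 5Σ_{j≠i} x_j = 0.
Imposing symmetry (x_j = x for all j) turns Σ_{j≠i} x_j into 3x, so 345 = 25x and x = 13.8.

13.8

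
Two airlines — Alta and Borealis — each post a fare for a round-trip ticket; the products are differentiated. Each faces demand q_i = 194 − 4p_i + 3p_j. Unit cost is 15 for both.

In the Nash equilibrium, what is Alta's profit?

Alta's profit: π = (p_{Alta} − 15)(194 − 4p_{Alta} + 3p_{Borealis}).
∂π/∂p_{Alta} = 254 − 8p_{Alta} + 3p_{Borealis} = 0 ⇒ p_{Alta} = 31.75 + 0.375p_{Borealis}.
Setting p_{Alta} = p_{Borealis} in the reaction function: p_{Alta} = 31.75 + 0.375p_{Alta}, so p_{Alta} = 31.75 / 0.625 = 50.8.
q_{Alta} = 194 − 4·50.8 + 3·50.8 = 143.2.
Profit = (50.8 − 15)·143.2 = 5126.56.

5126.56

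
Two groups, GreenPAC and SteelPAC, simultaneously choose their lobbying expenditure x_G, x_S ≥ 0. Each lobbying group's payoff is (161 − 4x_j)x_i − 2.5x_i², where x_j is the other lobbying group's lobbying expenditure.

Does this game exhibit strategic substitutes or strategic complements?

GreenPAC's payoff is (161 − 4x_S)x_G − 2.5x_G².
∂π/∂x_G = 161 − 4x_S − 5x_G = 0, so x_G = 32.2 − 0.8x_S.
The best-response slope dx_G/dx_S = −0.8 < 0: the reaction function is downward-sloping, so the choices are strategic substitutes.

strategic substitutes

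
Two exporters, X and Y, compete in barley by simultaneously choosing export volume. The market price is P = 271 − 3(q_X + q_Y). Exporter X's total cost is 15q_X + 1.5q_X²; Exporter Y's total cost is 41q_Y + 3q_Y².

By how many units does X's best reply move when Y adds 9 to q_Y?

Exporter X's profit: π = q_X(271 − 3(q_X + q_Y)) − 15q_X − 1.5q_X².
∂π/∂q_X = 256 − 9q_X − 3q_Y = 0, so q_X = 256/9 − (1/3)q_Y.
The reaction-function slope is −1/3, so a 9-unit rise in q_Y moves q_X by −1/3 × 9 = −3. X's best response falls — the actions are strategic substitutes.

-3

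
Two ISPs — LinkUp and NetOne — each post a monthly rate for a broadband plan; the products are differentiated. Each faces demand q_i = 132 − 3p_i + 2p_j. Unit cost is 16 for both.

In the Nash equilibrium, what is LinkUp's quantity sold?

87

LinkUp's profit: π = (p_{LinkUp} − 16)(132 − 3p_{LinkUp} + 2p_{NetOne}).
∂π/∂p_{LinkUp} = 180 − 6p_{LinkUp} + 2p_{NetOne} = 0 ⇒ p_{LinkUp} = 30 + (1/3)p_{NetOne}.
By symmetry p_{NetOne} = p_{LinkUp}; substituting into the reaction function, (2/3)p_{LinkUp} = 30 and p_{LinkUp} = 45.
q_{LinkUp} = 132 − 3·45 + 2·45 = 87.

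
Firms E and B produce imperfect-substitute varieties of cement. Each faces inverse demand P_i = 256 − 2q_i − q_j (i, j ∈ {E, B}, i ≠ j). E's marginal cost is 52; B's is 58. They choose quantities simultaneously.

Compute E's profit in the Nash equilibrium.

3394.88

Firm E's profit: π = q_E(256 − 2q_E − q_B) − 52q_E.
∂π/∂q_E = 204 − 4q_E − q_B = 0 ⇒ q_E = 51 − 0.25q_B.
Similarly q_B = 49.5 − 0.25q_E.
Plugging q_B into E's best response: q_E = 51 − 0.25(49.5 − 0.25q_E) ⇒ 0.9375q_E = 38.625, so q_E = 41.2.
Then q_B = 49.5 − 0.25·41.2 = 39.2.
P_E = 256 − 2·41.2 − 39.2 = 134.4.
Profit = (134.4 − 52)·41.2 = 3394.88.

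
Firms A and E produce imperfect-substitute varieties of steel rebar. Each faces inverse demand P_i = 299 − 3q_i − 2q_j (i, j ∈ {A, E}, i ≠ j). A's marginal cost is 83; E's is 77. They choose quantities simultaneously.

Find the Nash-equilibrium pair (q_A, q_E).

Firm A's profit: π = q_A(299 − 3q_A − 2q_E) − 83q_A.
∂π/∂q_A = 216 − 6q_A − 2q_E = 0 ⇒ q_A = 36 − (1/3)q_E.
Similarly q_E = 37 − (1/3)q_A.
Plugging q_E into A's best response: q_A = 36 − (1/3)(37 − (1/3)q_A) ⇒ (8/9)q_A = 71/3, so q_A = 26.625.
Then q_E = 37 − (1/3)·26.625 = 28.125.

26.625, 28.125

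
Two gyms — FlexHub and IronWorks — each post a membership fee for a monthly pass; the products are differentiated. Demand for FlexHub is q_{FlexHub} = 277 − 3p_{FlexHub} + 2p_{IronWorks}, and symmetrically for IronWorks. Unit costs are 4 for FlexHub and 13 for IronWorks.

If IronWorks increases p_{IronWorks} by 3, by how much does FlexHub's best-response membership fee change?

1

FlexHub's profit: π = (p_{FlexHub} − 4)(277 − 3p_{FlexHub} + 2p_{IronWorks}).
∂π/∂p_{FlexHub} = 289 − 6p_{FlexHub} + 2p_{IronWorks} = 0 ⇒ p_{FlexHub} = 289/6 + (1/3)p_{IronWorks}.
The reaction-function slope is 1/3, so a 3-unit rise in p_{IronWorks} moves p_{FlexHub} by 1/3 × 3 = 1. FlexHub's best response rises — the actions are strategic complements.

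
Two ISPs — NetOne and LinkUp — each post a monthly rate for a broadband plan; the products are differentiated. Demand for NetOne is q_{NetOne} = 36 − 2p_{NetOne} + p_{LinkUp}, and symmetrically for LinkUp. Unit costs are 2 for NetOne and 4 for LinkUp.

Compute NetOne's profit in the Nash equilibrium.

269.12

NetOne's profit: π = (p_{NetOne} − 2)(36 − 2p_{NetOne} + p_{LinkUp}).
∂π/∂p_{NetOne} = 40 − 4p_{NetOne} + p_{LinkUp} = 0 ⇒ p_{NetOne} = 10 + 0.25p_{LinkUp}.
Similarly p_{LinkUp} = 11 + 0.25p_{NetOne}.
Solving the two reaction functions simultaneously: (1 − (0.25)(0.25))p_{NetOne} = 10 + 0.25·11, so 0.9375p_{NetOne} = 12.75 and p_{NetOne} = 13.6.
Then p_{LinkUp} = 11 + 0.25·13.6 = 14.4.
q_{NetOne} = 36 − 2·13.6 + 14.4 = 23.2.
Profit = (13.6 − 2)·23.2 = 269.12.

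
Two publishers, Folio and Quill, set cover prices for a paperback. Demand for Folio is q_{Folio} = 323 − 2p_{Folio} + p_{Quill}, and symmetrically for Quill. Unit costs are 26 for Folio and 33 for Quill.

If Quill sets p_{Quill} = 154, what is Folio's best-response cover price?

132.25

Folio's profit: π = (p_{Folio} − 26)(323 − 2p_{Folio} + p_{Quill}).
∂π/∂p_{Folio} = 375 − 4p_{Folio} + p_{Quill} = 0 ⇒ p_{Folio} = 93.75 + 0.25p_{Quill}.
At p_{Quill} = 154: p_{Folio} = 93.75 + 0.25·154 = 132.25.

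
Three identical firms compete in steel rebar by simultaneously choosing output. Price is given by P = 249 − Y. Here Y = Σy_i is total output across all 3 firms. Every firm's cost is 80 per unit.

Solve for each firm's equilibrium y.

A representative firm's profit is π_i = y_i(249 − Y) − 80y_i, with Y = y_i + Σ_{j≠i} y_j.
First-order condition: 169 − 2y_i − Σ_{j≠i} y_j = 0.
Imposing symmetry (y_j = y for all j) turns Σ_{j≠i} y_j into 2y, so 169 = 4y and y = 42.25.

42.25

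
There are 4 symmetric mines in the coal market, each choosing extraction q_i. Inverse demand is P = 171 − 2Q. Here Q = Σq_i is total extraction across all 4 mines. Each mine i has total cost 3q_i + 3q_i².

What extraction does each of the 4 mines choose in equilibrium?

10.5

A representative mine's profit is π_i = q_i(171 − 2Q) − 3q_i − 3q_i², with Q = q_i + Σ_{j≠i} q_j.
First-order condition: 168 − 10q_i − 2Σ_{j≠i} q_j = 0.
With identical mines, set every q_j = q: then 168 − 10q − 6q = 0, i.e. q = 168/16 = 10.5.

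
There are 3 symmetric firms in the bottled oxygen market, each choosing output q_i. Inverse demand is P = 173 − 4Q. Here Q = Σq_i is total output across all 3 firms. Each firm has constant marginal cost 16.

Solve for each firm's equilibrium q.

9.8125

A representative firm's profit is π_i = q_i(173 − 4Q) − 16q_i, with Q = q_i + Σ_{j≠i} q_j.
First-order condition: 157 − 8q_i − 4Σ_{j≠i} q_j = 0.
Imposing symmetry (q_j = q for all j) turns Σ_{j≠i} q_j into 2q, so 157 = 16q and q = 9.8125.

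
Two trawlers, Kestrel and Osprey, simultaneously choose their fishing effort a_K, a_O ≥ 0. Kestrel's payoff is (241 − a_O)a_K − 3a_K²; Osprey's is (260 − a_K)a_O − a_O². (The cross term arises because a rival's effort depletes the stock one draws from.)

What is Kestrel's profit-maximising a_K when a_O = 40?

Expanding Kestrel's payoff: 241a_K − a_Oa_K − 3a_K².
∂π/∂a_K = 241 − a_O − 6a_K = 0, so a_K = 241/6 − (1/6)a_O.
At a_O = 40: a_K = 241/6 − (1/6)·40 = 33.5.

33.5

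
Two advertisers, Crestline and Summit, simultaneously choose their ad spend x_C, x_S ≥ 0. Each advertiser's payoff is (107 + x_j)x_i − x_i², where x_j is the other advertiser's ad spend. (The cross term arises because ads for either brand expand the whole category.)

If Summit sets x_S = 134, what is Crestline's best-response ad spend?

Crestline's payoff is (107 + x_S)x_C − x_C².
∂π/∂x_C = 107 + x_S − 2x_C = 0, so x_C = 53.5 + 0.5x_S.
At x_S = 134: x_C = 53.5 + 0.5·134 = 120.5.

120.5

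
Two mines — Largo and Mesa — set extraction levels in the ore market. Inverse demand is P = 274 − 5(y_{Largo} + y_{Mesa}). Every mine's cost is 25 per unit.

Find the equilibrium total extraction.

33.2

Mine Largo's profit: π = y_{Largo}(274 − 5(y_{Largo} + y_{Mesa})) − 25y_{Largo}.
∂π/∂y_{Largo} = 249 − 10y_{Largo} − 5y_{Mesa} = 0, so y_{Largo} = 24.9 − 0.5y_{Mesa}.
Setting y_{Largo} = y_{Mesa} in the reaction function: y_{Largo} = 24.9 − 0.5y_{Largo}, so y_{Largo} = 24.9 / 1.5 = 16.6.
Total extraction: 16.6 + 16.6 = 33.2.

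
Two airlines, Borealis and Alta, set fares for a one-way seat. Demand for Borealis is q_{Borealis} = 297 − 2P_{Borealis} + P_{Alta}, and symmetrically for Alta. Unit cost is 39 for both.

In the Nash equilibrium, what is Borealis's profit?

Borealis's profit: π = (P_{Borealis} − 39)(297 − 2P_{Borealis} + P_{Alta}).
∂π/∂P_{Borealis} = 375 − 4P_{Borealis} + P_{Alta} = 0 ⇒ P_{Borealis} = 93.75 + 0.25P_{Alta}.
Setting P_{Borealis} = P_{Alta} in the reaction function: P_{Borealis} = 93.75 + 0.25P_{Borealis}, so P_{Borealis} = 93.75 / 0.75 = 125.
q_{Borealis} = 297 − 2·125 + 125 = 172.
Profit = (125 − 39)·172 = 14792.

14792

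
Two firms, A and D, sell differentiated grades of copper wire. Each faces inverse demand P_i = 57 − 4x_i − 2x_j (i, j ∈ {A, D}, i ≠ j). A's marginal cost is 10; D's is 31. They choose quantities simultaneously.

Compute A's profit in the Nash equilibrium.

Firm A's profit: π = x_A(57 − 4x_A − 2x_D) − 10x_A.
∂π/∂x_A = 47 − 8x_A − 2x_D = 0 ⇒ x_A = 5.875 − 0.25x_D.
Similarly x_D = 3.25 − 0.25x_A.
Solving the two reaction functions simultaneously: (1 − (−0.25)(−0.25))x_A = 5.875 − 0.25·3.25, so 0.9375x_A = 5.0625 and x_A = 5.4.
Then x_D = 3.25 − 0.25·5.4 = 1.9.
P_A = 57 − 4·5.4 − 2·1.9 = 31.6.
Profit = (31.6 − 10)·5.4 = 116.64.

116.64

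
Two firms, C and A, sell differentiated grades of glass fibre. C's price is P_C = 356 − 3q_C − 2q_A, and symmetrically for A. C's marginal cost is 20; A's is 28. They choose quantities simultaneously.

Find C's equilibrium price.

Firm C's profit: π = q_C(356 − 3q_C − 2q_A) − 20q_C.
∂π/∂q_C = 336 − 6q_C − 2q_A = 0 ⇒ q_C = 56 − (1/3)q_A.
Similarly q_A = 164/3 − (1/3)q_C.
Plugging q_A into C's best response: q_C = 56 − (1/3)(164/3 − (1/3)q_C) ⇒ (8/9)q_C = 340/9, so q_C = 42.5.
Then q_A = 164/3 − (1/3)·42.5 = 40.5.
P_C = 356 − 3·42.5 − 2·40.5 = 147.5.

147.5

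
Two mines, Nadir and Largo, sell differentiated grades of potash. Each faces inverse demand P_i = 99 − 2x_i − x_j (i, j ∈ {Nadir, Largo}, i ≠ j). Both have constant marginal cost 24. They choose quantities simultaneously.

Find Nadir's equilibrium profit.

Mine Nadir's profit: π = x_{Nadir}(99 − 2x_{Nadir} − x_{Largo}) − 24x_{Nadir}.
∂π/∂x_{Nadir} = 75 − 4x_{Nadir} − x_{Largo} = 0 ⇒ x_{Nadir} = 18.75 − 0.25x_{Largo}.
The game is symmetric, so in equilibrium x_{Largo} = x_{Nadir}: the reaction function gives 1.25x_{Nadir} = 18.75, hence x_{Nadir} = 15.
P_{Nadir} = 99 − 2·15 − 15 = 54.
Profit = (54 − 24)·15 = 450.

450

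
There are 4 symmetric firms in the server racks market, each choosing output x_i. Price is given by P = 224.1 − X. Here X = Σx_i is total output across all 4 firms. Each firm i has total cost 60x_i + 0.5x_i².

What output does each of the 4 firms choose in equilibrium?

A representative firm's profit is π_i = x_i(224.1 − X) − 60x_i − 0.5x_i², with X = x_i + Σ_{j≠i} x_j.
First-order condition: 164.1 − 3x_i − Σ_{j≠i} x_j = 0.
In a symmetric equilibrium every firm chooses the same x, so Σ_{j≠i} x_j = 3x. The condition becomes 164.1 − 6x = 0, giving x = 164.1/6 = 27.35.

27.35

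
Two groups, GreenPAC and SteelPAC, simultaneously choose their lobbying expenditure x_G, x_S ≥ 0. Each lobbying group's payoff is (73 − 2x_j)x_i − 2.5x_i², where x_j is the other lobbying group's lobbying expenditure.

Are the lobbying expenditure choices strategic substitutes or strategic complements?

GreenPAC's payoff is (73 − 2x_S)x_G − 2.5x_G².
∂π/∂x_G = 73 − 2x_S − 5x_G = 0, so x_G = 14.6 − 0.4x_S.
The best-response slope dx_G/dx_S = −0.4 < 0: the reaction function is downward-sloping, so the choices are strategic substitutes.

strategic substitutes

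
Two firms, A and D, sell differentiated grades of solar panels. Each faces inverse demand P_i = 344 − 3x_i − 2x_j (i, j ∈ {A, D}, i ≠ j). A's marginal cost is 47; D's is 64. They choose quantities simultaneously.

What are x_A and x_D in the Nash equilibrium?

38.1875, 33.9375

Firm A's profit: π = x_A(344 − 3x_A − 2x_D) − 47x_A.
∂π/∂x_A = 297 − 6x_A − 2x_D = 0 ⇒ x_A = 49.5 − (1/3)x_D.
Similarly x_D = 140/3 − (1/3)x_A.
Plugging x_D into A's best response: x_A = 49.5 − (1/3)(140/3 − (1/3)x_A) ⇒ (8/9)x_A = 611/18, so x_A = 38.1875.
Then x_D = 140/3 − (1/3)·38.1875 = 33.9375.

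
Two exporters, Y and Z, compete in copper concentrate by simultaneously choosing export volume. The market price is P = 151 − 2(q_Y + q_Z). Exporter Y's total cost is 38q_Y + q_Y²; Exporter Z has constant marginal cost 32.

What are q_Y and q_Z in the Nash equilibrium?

Exporter Y's profit: π = q_Y(151 − 2(q_Y + q_Z)) − 38q_Y − q_Y².
∂π/∂q_Y = 113 − 6q_Y − 2q_Z = 0, so q_Y = 113/6 − (1/3)q_Z.
For Z: ∂π/∂q_Z = 119 − 4q_Z − 2q_Y = 0 ⇒ q_Z = 29.75 − 0.5q_Y.
Plugging q_Z into Y's best response: q_Y = 113/6 − (1/3)(29.75 − 0.5q_Y) ⇒ (5/6)q_Y = 107/12, so q_Y = 10.7.
Then q_Z = 29.75 − 0.5·10.7 = 24.4.

10.7, 24.4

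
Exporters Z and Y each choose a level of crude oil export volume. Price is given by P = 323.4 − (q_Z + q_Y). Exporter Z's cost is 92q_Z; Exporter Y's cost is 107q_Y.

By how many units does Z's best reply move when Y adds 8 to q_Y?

-4

Exporter Z's profit: π = q_Z(323.4 − (q_Z + q_Y)) − 92q_Z.
∂π/∂q_Z = 231.4 − 2q_Z − q_Y = 0, so q_Z = 115.7 − 0.5q_Y.
The reaction-function slope is −0.5, so an 8-unit rise in q_Y moves q_Z by −0.5 × 8 = −4. Z's best response falls — the actions are strategic substitutes.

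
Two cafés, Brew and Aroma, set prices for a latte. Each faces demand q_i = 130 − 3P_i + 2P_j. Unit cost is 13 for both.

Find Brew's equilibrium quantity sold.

Brew's profit: π = (P_{Brew} − 13)(130 − 3P_{Brew} + 2P_{Aroma}).
∂π/∂P_{Brew} = 169 − 6P_{Brew} + 2P_{Aroma} = 0 ⇒ P_{Brew} = 169/6 + (1/3)P_{Aroma}.
By symmetry P_{Aroma} = P_{Brew}; substituting into the reaction function, (2/3)P_{Brew} = 169/6 and P_{Brew} = 42.25.
q_{Brew} = 130 − 3·42.25 + 2·42.25 = 87.75.

87.75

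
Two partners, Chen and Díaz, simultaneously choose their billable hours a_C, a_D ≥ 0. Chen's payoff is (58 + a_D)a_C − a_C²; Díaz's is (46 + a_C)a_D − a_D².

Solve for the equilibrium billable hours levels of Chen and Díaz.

Expanding Chen's payoff: 58a_C + a_Da_C − a_C².
∂π/∂a_C = 58 + a_D − 2a_C = 0, so a_C = 29 + 0.5a_D.
Likewise for Díaz: a_D = 23 + 0.5a_C.
Plugging a_D into Chen's best response: a_C = 29 + 0.5(23 + 0.5a_C) ⇒ 0.75a_C = 40.5, so a_C = 54.
Then a_D = 23 + 0.5·54 = 50.

54, 50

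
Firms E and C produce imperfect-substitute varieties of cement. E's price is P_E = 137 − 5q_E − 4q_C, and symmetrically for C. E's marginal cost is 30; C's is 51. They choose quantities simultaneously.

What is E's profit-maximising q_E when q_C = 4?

9.1

Firm E's profit: π = q_E(137 − 5q_E − 4q_C) − 30q_E.
∂π/∂q_E = 107 − 10q_E − 4q_C = 0 ⇒ q_E = 10.7 − 0.4q_C.
At q_C = 4: q_E = 10.7 − 0.4·4 = 9.1.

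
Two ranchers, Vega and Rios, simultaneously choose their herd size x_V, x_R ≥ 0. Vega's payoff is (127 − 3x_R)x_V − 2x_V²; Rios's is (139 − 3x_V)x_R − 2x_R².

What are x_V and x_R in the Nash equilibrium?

Expanding Vega's payoff: 127x_V − 3x_Rx_V − 2x_V².
∂π/∂x_V = 127 − 3x_R − 4x_V = 0, so x_V = 31.75 − 0.75x_R.
Likewise for Rios: x_R = 34.75 − 0.75x_V.
Solving the two reaction functions simultaneously: (1 − (−0.75)(−0.75))x_V = 31.75 − 0.75·34.75, so 0.4375x_V = 5.6875 and x_V = 13.
Then x_R = 34.75 − 0.75·13 = 25.

13, 25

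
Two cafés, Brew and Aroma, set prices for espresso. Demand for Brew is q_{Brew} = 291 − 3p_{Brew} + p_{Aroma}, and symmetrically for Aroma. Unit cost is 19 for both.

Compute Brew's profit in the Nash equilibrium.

7681.08

Brew's profit: π = (p_{Brew} − 19)(291 − 3p_{Brew} + p_{Aroma}).
∂π/∂p_{Brew} = 348 − 6p_{Brew} + p_{Aroma} = 0 ⇒ p_{Brew} = 58 + (1/6)p_{Aroma}.
The game is symmetric, so in equilibrium p_{Aroma} = p_{Brew}: the reaction function gives (5/6)p_{Brew} = 58, hence p_{Brew} = 69.6.
q_{Brew} = 291 − 3·69.6 + 69.6 = 151.8.
Profit = (69.6 − 19)·151.8 = 7681.08.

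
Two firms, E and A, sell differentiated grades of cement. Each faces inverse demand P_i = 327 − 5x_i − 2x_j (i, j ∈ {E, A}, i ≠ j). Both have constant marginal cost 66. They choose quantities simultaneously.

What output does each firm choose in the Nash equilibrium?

21.75

Firm E's profit: π = x_E(327 − 5x_E − 2x_A) − 66x_E.
∂π/∂x_E = 261 − 10x_E − 2x_A = 0 ⇒ x_E = 26.1 − 0.2x_A.
The game is symmetric, so in equilibrium x_A = x_E: the reaction function gives 1.2x_E = 26.1, hence x_E = 21.75.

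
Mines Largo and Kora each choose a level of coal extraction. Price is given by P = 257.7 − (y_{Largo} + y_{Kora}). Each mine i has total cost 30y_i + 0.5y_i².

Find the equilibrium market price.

Mine Largo's profit: π = y_{Largo}(257.7 − (y_{Largo} + y_{Kora})) − 30y_{Largo} − 0.5y_{Largo}².
∂π/∂y_{Largo} = 227.7 − 3y_{Largo} − y_{Kora} = 0, so y_{Largo} = 75.9 − (1/3)y_{Kora}.
By symmetry y_{Kora} = y_{Largo}; substituting into the reaction function, (4/3)y_{Largo} = 75.9 and y_{Largo} = 56.925.
Equilibrium price: P = 257.7 − 113.85 = 143.85.

143.85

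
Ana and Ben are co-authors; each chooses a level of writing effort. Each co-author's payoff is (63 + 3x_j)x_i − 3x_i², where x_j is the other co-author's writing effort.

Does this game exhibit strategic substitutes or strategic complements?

Ana's payoff is (63 + 3x_B)x_A − 3x_A².
∂π/∂x_A = 63 + 3x_B − 6x_A = 0, so x_A = 10.5 + 0.5x_B.
The best-response slope dx_A/dx_B = 0.5 > 0: the reaction function is upward-sloping, so the choices are strategic complements.

strategic complements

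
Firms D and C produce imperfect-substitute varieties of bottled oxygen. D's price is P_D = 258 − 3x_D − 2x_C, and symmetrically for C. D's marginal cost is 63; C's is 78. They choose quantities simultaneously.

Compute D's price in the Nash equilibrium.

138.9375

Firm D's profit: π = x_D(258 − 3x_D − 2x_C) − 63x_D.
∂π/∂x_D = 195 − 6x_D − 2x_C = 0 ⇒ x_D = 32.5 − (1/3)x_C.
Similarly x_C = 30 − (1/3)x_D.
Substituting the second reaction function into the first: x_D = 32.5 − (1/3)(30 − (1/3)x_D), which gives (8/9)x_D = 22.5 ⇒ x_D = 25.3125.
Then x_C = 30 − (1/3)·25.3125 = 21.5625.
P_D = 258 − 3·25.3125 − 2·21.5625 = 138.9375.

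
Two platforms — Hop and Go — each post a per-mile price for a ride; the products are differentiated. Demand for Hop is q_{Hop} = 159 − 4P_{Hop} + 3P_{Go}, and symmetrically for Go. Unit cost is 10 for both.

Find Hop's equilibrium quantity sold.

Hop's profit: π = (P_{Hop} − 10)(159 − 4P_{Hop} + 3P_{Go}).
∂π/∂P_{Hop} = 199 − 8P_{Hop} + 3P_{Go} = 0 ⇒ P_{Hop} = 24.875 + 0.375P_{Go}.
By symmetry P_{Go} = P_{Hop}; substituting into the reaction function, 0.625P_{Hop} = 24.875 and P_{Hop} = 39.8.
q_{Hop} = 159 − 4·39.8 + 3·39.8 = 119.2.

119.2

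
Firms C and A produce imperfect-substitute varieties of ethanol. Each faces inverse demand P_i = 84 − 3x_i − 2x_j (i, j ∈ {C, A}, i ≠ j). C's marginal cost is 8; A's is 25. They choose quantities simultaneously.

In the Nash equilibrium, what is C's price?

Firm C's profit: π = x_C(84 − 3x_C − 2x_A) − 8x_C.
∂π/∂x_C = 76 − 6x_C − 2x_A = 0 ⇒ x_C = 38/3 − (1/3)x_A.
Similarly x_A = 59/6 − (1/3)x_C.
Substituting the second reaction function into the first: x_C = 38/3 − (1/3)(59/6 − (1/3)x_C), which gives (8/9)x_C = 169/18 ⇒ x_C = 10.5625.
Then x_A = 59/6 − (1/3)·10.5625 = 6.3125.
P_C = 84 − 3·10.5625 − 2·6.3125 = 39.6875.

39.6875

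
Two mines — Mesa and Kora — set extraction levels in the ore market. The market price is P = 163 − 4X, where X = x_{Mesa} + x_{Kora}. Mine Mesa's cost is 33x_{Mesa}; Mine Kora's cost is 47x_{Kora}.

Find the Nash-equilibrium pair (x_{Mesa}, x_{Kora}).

Mine Mesa's profit: π = x_{Mesa}(163 − 4(x_{Mesa} + x_{Kora})) − 33x_{Mesa}.
∂π/∂x_{Mesa} = 130 − 8x_{Mesa} − 4x_{Kora} = 0, so x_{Mesa} = 16.25 − 0.5x_{Kora}.
By the same steps for Kora: x_{Kora} = 14.5 − 0.5x_{Mesa}.
Substituting the second reaction function into the first: x_{Mesa} = 16.25 − 0.5(14.5 − 0.5x_{Mesa}), which gives 0.75x_{Mesa} = 9 ⇒ x_{Mesa} = 12.
Then x_{Kora} = 14.5 − 0.5·12 = 8.5.

12, 8.5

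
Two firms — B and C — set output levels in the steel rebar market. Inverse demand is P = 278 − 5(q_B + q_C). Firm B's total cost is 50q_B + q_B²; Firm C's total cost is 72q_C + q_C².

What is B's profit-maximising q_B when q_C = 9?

Firm B's profit: π = q_B(278 − 5(q_B + q_C)) − 50q_B − q_B².
∂π/∂q_B = 228 − 12q_B − 5q_C = 0, so q_B = 19 − (5/12)q_C.
At q_C = 9: q_B = 19 − (5/12)·9 = 15.25.

15.25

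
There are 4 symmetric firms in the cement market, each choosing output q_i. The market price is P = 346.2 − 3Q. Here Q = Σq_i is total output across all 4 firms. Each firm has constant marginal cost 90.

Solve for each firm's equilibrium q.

17.08

A representative firm's profit is π_i = q_i(346.2 − 3Q) − 90q_i, with Q = q_i + Σ_{j≠i} q_j.
First-order condition: 256.2 − 6q_i − 3Σ_{j≠i} q_j = 0.
With identical firms, set every q_j = q: then 256.2 − 6q − 9q = 0, i.e. q = 256.2/15 = 17.08.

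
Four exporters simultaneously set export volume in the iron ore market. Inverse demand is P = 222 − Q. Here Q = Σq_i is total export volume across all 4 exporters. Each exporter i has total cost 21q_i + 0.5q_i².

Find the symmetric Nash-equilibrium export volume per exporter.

33.5

A representative exporter's profit is π_i = q_i(222 − Q) − 21q_i − 0.5q_i², with Q = q_i + Σ_{j≠i} q_j.
First-order condition: 201 − 3q_i − Σ_{j≠i} q_j = 0.
Imposing symmetry (q_j = q for all j) turns Σ_{j≠i} q_j into 3q, so 201 = 6q and q = 33.5.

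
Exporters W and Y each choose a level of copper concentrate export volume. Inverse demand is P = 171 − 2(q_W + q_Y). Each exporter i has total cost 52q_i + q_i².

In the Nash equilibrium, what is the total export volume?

Exporter W's profit: π = q_W(171 − 2(q_W + q_Y)) − 52q_W − q_W².
∂π/∂q_W = 119 − 6q_W − 2q_Y = 0, so q_W = 119/6 − (1/3)q_Y.
By symmetry q_Y = q_W; substituting into the reaction function, (4/3)q_W = 119/6 and q_W = 14.875.
Total export volume: 14.875 + 14.875 = 29.75.

29.75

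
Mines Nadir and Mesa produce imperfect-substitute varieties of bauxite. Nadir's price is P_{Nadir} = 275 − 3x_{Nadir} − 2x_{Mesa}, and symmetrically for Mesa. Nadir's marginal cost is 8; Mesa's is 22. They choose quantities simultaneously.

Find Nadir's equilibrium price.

110.75

Mine Nadir's profit: π = x_{Nadir}(275 − 3x_{Nadir} − 2x_{Mesa}) − 8x_{Nadir}.
∂π/∂x_{Nadir} = 267 − 6x_{Nadir} − 2x_{Mesa} = 0 ⇒ x_{Nadir} = 44.5 − (1/3)x_{Mesa}.
Similarly x_{Mesa} = 253/6 − (1/3)x_{Nadir}.
Solving the two reaction functions simultaneously: (1 − (−1/3)(−1/3))x_{Nadir} = 44.5 − (1/3)·(253/6), so (8/9)x_{Nadir} = 274/9 and x_{Nadir} = 34.25.
Then x_{Mesa} = 253/6 − (1/3)·34.25 = 30.75.
P_{Nadir} = 275 − 3·34.25 − 2·30.75 = 110.75.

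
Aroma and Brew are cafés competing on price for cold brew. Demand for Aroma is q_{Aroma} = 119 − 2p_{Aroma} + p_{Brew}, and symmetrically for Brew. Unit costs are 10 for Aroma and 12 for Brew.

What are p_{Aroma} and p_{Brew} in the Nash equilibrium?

46.6, 47.4

Aroma's profit: π = (p_{Aroma} − 10)(119 − 2p_{Aroma} + p_{Brew}).
∂π/∂p_{Aroma} = 139 − 4p_{Aroma} + p_{Brew} = 0 ⇒ p_{Aroma} = 34.75 + 0.25p_{Brew}.
Similarly p_{Brew} = 35.75 + 0.25p_{Aroma}.
Plugging p_{Brew} into Aroma's best response: p_{Aroma} = 34.75 + 0.25(35.75 + 0.25p_{Aroma}) ⇒ 0.9375p_{Aroma} = 43.6875, so p_{Aroma} = 46.6.
Then p_{Brew} = 35.75 + 0.25·46.6 = 47.4.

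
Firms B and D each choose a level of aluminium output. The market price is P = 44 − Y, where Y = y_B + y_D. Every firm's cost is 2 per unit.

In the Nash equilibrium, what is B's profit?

196

Firm B's profit: π = y_B(44 − (y_B + y_D)) − 2y_B.
∂π/∂y_B = 42 − 2y_B − y_D = 0, so y_B = 21 − 0.5y_D.
Setting y_B = y_D in the reaction function: y_B = 21 − 0.5y_B, so y_B = 21 / 1.5 = 14.
Price P = 44 − 28 = 16.
B's profit: (16 − 2)·14 = 196.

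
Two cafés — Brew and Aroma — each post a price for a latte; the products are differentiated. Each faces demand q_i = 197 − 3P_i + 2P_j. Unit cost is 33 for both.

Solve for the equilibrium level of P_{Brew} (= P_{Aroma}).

74

Brew's profit: π = (P_{Brew} − 33)(197 − 3P_{Brew} + 2P_{Aroma}).
∂π/∂P_{Brew} = 296 − 6P_{Brew} + 2P_{Aroma} = 0 ⇒ P_{Brew} = 148/3 + (1/3)P_{Aroma}.
Setting P_{Brew} = P_{Aroma} in the reaction function: P_{Brew} = 148/3 + (1/3)P_{Brew}, so P_{Brew} = (148/3) / (2/3) = 74.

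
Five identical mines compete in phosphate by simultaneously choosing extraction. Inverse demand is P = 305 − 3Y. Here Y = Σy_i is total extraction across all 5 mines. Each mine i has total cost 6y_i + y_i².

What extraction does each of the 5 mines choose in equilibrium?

A representative mine's profit is π_i = y_i(305 − 3Y) − 6y_i − y_i², with Y = y_i + Σ_{j≠i} y_j.
First-order condition: 299 − 8y_i − 3Σ_{j≠i} y_j = 0.
Imposing symmetry (y_j = y for all j) turns Σ_{j≠i} y_j into 4y, so 299 = 20y and y = 14.95.

14.95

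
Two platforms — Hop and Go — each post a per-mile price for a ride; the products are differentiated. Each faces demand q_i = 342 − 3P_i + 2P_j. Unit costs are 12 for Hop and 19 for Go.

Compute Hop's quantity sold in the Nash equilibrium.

Hop's profit: π = (P_{Hop} − 12)(342 − 3P_{Hop} + 2P_{Go}).
∂π/∂P_{Hop} = 378 − 6P_{Hop} + 2P_{Go} = 0 ⇒ P_{Hop} = 63 + (1/3)P_{Go}.
Similarly P_{Go} = 66.5 + (1/3)P_{Hop}.
Plugging P_{Go} into Hop's best response: P_{Hop} = 63 + (1/3)(66.5 + (1/3)P_{Hop}) ⇒ (8/9)P_{Hop} = 511/6, so P_{Hop} = 95.8125.
Then P_{Go} = 66.5 + (1/3)·95.8125 = 98.4375.
q_{Hop} = 342 − 3·95.8125 + 2·98.4375 = 251.4375.

251.4375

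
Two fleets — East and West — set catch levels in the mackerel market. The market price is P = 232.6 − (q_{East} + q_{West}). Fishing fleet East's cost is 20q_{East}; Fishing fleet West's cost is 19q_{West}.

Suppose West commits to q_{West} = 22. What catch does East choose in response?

Fishing fleet East's profit: π = q_{East}(232.6 − (q_{East} + q_{West})) − 20q_{East}.
∂π/∂q_{East} = 212.6 − 2q_{East} − q_{West} = 0, so q_{East} = 106.3 − 0.5q_{West}.
At q_{West} = 22: q_{East} = 106.3 − 0.5·22 = 95.3.

95.3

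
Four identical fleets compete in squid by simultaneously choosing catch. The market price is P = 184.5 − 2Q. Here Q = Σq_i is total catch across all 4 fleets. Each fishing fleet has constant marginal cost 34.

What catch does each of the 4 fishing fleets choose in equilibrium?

15.05

A representative fishing fleet's profit is π_i = q_i(184.5 − 2Q) − 34q_i, with Q = q_i + Σ_{j≠i} q_j.
First-order condition: 150.5 − 4q_i − 2Σ_{j≠i} q_j = 0.
Imposing symmetry (q_j = q for all j) turns Σ_{j≠i} q_j into 3q, so 150.5 = 10q and q = 15.05.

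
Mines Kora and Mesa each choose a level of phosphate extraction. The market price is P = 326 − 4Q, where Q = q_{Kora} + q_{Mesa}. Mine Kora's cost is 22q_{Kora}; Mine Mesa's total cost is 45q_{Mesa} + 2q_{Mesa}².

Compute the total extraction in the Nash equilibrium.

Mine Kora's profit: π = q_{Kora}(326 − 4(q_{Kora} + q_{Mesa})) − 22q_{Kora}.
∂π/∂q_{Kora} = 304 − 8q_{Kora} − 4q_{Mesa} = 0, so q_{Kora} = 38 − 0.5q_{Mesa}.
For Mesa: ∂π/∂q_{Mesa} = 281 − 12q_{Mesa} − 4q_{Kora} = 0 ⇒ q_{Mesa} = 281/12 − (1/3)q_{Kora}.
Solving the two reaction functions simultaneously: (1 − (−0.5)(−1/3))q_{Kora} = 38 − 0.5·(281/12), so (5/6)q_{Kora} = 631/24 and q_{Kora} = 31.55.
Then q_{Mesa} = 281/12 − (1/3)·31.55 = 12.9.
Total extraction: 31.55 + 12.9 = 44.45.

44.45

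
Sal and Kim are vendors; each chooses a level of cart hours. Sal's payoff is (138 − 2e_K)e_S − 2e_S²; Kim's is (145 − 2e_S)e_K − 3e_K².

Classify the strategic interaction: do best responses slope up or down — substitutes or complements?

strategic substitutes

Expanding Sal's payoff: 138e_S − 2e_Ke_S − 2e_S².
∂π/∂e_S = 138 − 2e_K − 4e_S = 0, so e_S = 34.5 − 0.5e_K.
The best-response slope de_S/de_K = −0.5 < 0: the reaction function is downward-sloping, so the choices are strategic substitutes.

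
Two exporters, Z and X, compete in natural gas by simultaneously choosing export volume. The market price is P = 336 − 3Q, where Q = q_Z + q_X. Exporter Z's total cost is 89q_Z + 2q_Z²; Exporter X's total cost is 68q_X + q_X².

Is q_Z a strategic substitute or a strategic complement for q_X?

Exporter Z's profit: π = q_Z(336 − 3(q_Z + q_X)) − 89q_Z − 2q_Z².
∂π/∂q_Z = 247 − 10q_Z − 3q_X = 0, so q_Z = 24.7 − 0.3q_X.
The best-response slope dq_Z/dq_X = −0.3 < 0: the reaction function is downward-sloping, so the choices are strategic substitutes.

strategic substitutes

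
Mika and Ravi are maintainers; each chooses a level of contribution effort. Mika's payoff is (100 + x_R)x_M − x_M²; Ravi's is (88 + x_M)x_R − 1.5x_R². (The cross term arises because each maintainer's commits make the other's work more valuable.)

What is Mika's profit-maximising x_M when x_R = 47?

Expanding Mika's payoff: 100x_M + x_Rx_M − x_M².
∂π/∂x_M = 100 + x_R − 2x_M = 0, so x_M = 50 + 0.5x_R.
At x_R = 47: x_M = 50 + 0.5·47 = 73.5.

73.5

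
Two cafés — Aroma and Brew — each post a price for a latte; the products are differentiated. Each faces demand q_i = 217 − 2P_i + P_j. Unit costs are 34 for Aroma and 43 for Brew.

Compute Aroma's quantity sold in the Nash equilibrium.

Aroma's profit: π = (P_{Aroma} − 34)(217 − 2P_{Aroma} + P_{Brew}).
∂π/∂P_{Aroma} = 285 − 4P_{Aroma} + P_{Brew} = 0 ⇒ P_{Aroma} = 71.25 + 0.25P_{Brew}.
Similarly P_{Brew} = 75.75 + 0.25P_{Aroma}.
Solving the two reaction functions simultaneously: (1 − (0.25)(0.25))P_{Aroma} = 71.25 + 0.25·75.75, so 0.9375P_{Aroma} = 90.1875 and P_{Aroma} = 96.2.
Then P_{Brew} = 75.75 + 0.25·96.2 = 99.8.
q_{Aroma} = 217 − 2·96.2 + 99.8 = 124.4.

124.4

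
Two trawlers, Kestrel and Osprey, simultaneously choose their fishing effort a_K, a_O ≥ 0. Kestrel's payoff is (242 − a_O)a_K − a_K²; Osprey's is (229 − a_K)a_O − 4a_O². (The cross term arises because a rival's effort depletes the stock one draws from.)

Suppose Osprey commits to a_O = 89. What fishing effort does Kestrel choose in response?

76.5

Expanding Kestrel's payoff: 242a_K − a_Oa_K − a_K².
∂π/∂a_K = 242 − a_O − 2a_K = 0, so a_K = 121 − 0.5a_O.
At a_O = 89: a_K = 121 − 0.5·89 = 76.5.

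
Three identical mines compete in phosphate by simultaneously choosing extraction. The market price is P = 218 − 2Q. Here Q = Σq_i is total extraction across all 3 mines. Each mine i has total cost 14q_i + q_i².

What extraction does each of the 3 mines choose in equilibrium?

20.4

A representative mine's profit is π_i = q_i(218 − 2Q) − 14q_i − q_i², with Q = q_i + Σ_{j≠i} q_j.
First-order condition: 204 − 6q_i − 2Σ_{j≠i} q_j = 0.
In a symmetric equilibrium every mine chooses the same q, so Σ_{j≠i} q_j = 2q. The condition becomes 204 − 10q = 0, giving q = 204/10 = 20.4.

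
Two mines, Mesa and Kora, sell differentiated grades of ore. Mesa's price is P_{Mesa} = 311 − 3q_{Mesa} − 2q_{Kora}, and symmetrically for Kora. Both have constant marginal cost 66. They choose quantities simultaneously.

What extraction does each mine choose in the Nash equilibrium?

30.625

Mine Mesa's profit: π = q_{Mesa}(311 − 3q_{Mesa} − 2q_{Kora}) − 66q_{Mesa}.
∂π/∂q_{Mesa} = 245 − 6q_{Mesa} − 2q_{Kora} = 0 ⇒ q_{Mesa} = 245/6 − (1/3)q_{Kora}.
By symmetry q_{Kora} = q_{Mesa}; substituting into the reaction function, (4/3)q_{Mesa} = 245/6 and q_{Mesa} = 30.625.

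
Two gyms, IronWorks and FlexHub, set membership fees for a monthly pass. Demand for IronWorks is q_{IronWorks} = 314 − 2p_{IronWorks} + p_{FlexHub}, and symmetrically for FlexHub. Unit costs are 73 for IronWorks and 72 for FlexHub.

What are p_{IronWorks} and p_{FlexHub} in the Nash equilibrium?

153.2, 152.8

IronWorks's profit: π = (p_{IronWorks} − 73)(314 − 2p_{IronWorks} + p_{FlexHub}).
∂π/∂p_{IronWorks} = 460 − 4p_{IronWorks} + p_{FlexHub} = 0 ⇒ p_{IronWorks} = 115 + 0.25p_{FlexHub}.
Similarly p_{FlexHub} = 114.5 + 0.25p_{IronWorks}.
Substituting the second reaction function into the first: p_{IronWorks} = 115 + 0.25(114.5 + 0.25p_{IronWorks}), which gives 0.9375p_{IronWorks} = 143.625 ⇒ p_{IronWorks} = 153.2.
Then p_{FlexHub} = 114.5 + 0.25·153.2 = 152.8.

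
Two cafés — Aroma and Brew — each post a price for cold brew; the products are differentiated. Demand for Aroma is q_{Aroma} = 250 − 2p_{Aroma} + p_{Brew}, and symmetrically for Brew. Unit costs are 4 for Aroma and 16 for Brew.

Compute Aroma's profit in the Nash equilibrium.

13977.92

Aroma's profit: π = (p_{Aroma} − 4)(250 − 2p_{Aroma} + p_{Brew}).
∂π/∂p_{Aroma} = 258 − 4p_{Aroma} + p_{Brew} = 0 ⇒ p_{Aroma} = 64.5 + 0.25p_{Brew}.
Similarly p_{Brew} = 70.5 + 0.25p_{Aroma}.
Substituting the second reaction function into the first: p_{Aroma} = 64.5 + 0.25(70.5 + 0.25p_{Aroma}), which gives 0.9375p_{Aroma} = 82.125 ⇒ p_{Aroma} = 87.6.
Then p_{Brew} = 70.5 + 0.25·87.6 = 92.4.
q_{Aroma} = 250 − 2·87.6 + 92.4 = 167.2.
Profit = (87.6 − 4)·167.2 = 13977.92.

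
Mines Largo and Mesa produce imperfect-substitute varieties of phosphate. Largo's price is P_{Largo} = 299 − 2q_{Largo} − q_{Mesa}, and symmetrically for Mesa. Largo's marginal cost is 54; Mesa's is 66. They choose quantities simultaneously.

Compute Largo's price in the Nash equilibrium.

153.6

Mine Largo's profit: π = q_{Largo}(299 − 2q_{Largo} − q_{Mesa}) − 54q_{Largo}.
∂π/∂q_{Largo} = 245 − 4q_{Largo} − q_{Mesa} = 0 ⇒ q_{Largo} = 61.25 − 0.25q_{Mesa}.
Similarly q_{Mesa} = 58.25 − 0.25q_{Largo}.
Plugging q_{Mesa} into Largo's best response: q_{Largo} = 61.25 − 0.25(58.25 − 0.25q_{Largo}) ⇒ 0.9375q_{Largo} = 46.6875, so q_{Largo} = 49.8.
Then q_{Mesa} = 58.25 − 0.25·49.8 = 45.8.
P_{Largo} = 299 − 2·49.8 − 45.8 = 153.6.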